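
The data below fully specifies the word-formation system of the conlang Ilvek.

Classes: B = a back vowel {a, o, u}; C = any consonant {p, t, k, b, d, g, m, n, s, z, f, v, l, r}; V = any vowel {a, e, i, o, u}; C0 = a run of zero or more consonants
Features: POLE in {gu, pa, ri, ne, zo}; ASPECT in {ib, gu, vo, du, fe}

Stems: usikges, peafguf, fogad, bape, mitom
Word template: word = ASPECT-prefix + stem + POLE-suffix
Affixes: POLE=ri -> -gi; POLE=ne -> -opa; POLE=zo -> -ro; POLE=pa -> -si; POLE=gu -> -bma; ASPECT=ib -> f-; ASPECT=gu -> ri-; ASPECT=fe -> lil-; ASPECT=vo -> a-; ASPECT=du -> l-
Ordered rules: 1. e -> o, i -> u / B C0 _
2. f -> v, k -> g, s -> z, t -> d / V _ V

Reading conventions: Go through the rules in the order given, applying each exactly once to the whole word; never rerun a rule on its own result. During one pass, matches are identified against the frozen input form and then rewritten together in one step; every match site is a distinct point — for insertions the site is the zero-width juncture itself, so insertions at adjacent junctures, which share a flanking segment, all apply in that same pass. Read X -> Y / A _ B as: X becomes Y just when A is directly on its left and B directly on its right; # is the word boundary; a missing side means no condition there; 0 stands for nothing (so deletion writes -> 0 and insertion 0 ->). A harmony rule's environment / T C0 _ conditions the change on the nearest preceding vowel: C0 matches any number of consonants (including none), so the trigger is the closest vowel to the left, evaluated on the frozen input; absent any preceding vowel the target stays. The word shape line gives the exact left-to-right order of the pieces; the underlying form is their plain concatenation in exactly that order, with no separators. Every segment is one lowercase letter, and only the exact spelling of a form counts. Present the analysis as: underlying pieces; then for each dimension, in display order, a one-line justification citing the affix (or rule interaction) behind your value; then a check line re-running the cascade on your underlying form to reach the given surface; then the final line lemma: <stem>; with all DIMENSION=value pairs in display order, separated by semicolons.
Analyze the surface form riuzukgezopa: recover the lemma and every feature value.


underlying: ri-usikges-opa
POLE=ne - signalled by the affix -opa
ASPECT=gu - signalled by the affix ri-
check: riusikgesopa -> riusukgesopa -> riuzukgezopa
lemma: usikges; POLE=ne; ASPECT=gu


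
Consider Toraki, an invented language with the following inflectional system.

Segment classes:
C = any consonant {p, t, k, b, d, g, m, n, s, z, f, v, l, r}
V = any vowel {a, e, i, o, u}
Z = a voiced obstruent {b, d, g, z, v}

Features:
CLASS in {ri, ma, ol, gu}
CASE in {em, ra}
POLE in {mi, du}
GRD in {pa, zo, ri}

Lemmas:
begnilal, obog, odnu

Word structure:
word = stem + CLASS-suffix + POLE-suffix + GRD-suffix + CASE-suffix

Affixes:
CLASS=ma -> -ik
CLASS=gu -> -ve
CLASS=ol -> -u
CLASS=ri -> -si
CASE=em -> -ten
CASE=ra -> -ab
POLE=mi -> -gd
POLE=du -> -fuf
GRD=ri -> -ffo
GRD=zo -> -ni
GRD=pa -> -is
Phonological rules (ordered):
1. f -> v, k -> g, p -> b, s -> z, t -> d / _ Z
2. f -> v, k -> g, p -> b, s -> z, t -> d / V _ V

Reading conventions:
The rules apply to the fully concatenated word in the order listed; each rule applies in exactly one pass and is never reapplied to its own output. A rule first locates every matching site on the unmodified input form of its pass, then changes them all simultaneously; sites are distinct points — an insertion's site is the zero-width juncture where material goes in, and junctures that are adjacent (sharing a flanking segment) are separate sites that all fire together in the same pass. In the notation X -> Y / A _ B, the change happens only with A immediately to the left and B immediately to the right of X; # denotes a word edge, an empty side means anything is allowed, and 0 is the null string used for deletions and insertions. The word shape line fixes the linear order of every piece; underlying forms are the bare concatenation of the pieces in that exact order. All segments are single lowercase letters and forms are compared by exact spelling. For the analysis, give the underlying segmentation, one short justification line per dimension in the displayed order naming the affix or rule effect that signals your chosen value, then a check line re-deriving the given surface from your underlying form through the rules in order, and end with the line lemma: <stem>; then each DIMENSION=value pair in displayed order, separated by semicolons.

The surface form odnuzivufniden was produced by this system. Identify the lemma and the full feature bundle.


underlying: odnu-si-fuf-ni-ten
CLASS=ri - signalled by the affix -si
CASE=em - signalled by the affix -ten
POLE=du - signalled by the affix -fuf
GRD=zo - signalled by the affix -ni
check: odnusifufniten -> odnusifufniten -> odnuzivufniden
lemma: odnu; CLASS=ri; CASE=em; POLE=du; GRD=zo


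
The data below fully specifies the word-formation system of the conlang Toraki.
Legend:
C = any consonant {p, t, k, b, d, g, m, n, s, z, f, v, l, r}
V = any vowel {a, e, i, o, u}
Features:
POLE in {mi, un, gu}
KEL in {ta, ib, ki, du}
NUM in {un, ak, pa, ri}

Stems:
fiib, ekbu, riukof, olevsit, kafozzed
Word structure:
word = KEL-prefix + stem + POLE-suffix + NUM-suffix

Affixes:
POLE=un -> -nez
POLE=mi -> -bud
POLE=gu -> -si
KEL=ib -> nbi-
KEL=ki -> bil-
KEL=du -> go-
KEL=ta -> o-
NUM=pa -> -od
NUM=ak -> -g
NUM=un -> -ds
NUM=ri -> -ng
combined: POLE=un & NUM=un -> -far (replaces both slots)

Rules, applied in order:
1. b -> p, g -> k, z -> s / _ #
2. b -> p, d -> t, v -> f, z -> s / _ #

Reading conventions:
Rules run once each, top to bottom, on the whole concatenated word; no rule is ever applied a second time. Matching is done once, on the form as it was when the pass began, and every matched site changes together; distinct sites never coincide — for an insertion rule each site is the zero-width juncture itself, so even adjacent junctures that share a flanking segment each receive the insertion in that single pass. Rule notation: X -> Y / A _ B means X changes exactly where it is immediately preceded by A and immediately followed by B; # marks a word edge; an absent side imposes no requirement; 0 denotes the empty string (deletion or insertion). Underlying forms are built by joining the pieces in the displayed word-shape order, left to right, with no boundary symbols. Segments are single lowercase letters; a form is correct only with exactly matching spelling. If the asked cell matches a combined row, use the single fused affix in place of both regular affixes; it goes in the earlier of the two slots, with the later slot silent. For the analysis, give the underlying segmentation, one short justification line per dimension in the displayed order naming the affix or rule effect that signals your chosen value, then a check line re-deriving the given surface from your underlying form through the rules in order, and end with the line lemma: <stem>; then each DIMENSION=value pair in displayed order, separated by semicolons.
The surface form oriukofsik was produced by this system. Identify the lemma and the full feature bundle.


underlying: o-riukof-si-g
POLE=gu - signalled by the affix -si
KEL=ta - signalled by the affix o-
NUM=ak - signalled by the affix -g
check: oriukofsig -> oriukofsik -> oriukofsik
lemma: riukof; POLE=gu; KEL=ta; NUM=ak


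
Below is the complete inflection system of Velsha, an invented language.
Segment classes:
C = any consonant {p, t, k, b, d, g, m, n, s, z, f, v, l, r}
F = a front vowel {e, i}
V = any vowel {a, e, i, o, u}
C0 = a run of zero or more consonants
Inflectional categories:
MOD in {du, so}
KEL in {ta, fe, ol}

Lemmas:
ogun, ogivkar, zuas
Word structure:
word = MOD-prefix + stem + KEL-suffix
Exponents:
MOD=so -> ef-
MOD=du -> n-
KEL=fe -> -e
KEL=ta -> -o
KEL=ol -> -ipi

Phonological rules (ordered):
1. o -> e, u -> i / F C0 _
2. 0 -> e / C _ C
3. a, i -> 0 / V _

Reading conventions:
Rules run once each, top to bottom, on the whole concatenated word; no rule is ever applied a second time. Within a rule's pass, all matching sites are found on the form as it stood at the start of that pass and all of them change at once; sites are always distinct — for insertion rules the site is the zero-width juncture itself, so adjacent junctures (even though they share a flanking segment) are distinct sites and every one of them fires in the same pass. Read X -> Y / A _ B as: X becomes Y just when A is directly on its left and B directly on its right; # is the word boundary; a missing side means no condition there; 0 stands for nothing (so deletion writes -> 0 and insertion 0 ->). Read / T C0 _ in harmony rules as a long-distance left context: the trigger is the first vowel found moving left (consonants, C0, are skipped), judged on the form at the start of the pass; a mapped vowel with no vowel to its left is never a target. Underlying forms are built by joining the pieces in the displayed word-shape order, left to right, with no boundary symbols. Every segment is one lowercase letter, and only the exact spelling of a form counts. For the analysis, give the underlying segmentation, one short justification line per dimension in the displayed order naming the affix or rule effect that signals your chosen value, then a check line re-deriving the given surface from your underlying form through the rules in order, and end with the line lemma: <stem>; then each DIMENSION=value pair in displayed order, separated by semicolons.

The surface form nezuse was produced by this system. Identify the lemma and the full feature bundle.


underlying: n-zuas-e
MOD=du - signalled by the affix n-
KEL=fe - signalled by the affix -e
check: nzuase -> nzuase -> nezuase -> nezuse
lemma: zuas; MOD=du; KEL=fe


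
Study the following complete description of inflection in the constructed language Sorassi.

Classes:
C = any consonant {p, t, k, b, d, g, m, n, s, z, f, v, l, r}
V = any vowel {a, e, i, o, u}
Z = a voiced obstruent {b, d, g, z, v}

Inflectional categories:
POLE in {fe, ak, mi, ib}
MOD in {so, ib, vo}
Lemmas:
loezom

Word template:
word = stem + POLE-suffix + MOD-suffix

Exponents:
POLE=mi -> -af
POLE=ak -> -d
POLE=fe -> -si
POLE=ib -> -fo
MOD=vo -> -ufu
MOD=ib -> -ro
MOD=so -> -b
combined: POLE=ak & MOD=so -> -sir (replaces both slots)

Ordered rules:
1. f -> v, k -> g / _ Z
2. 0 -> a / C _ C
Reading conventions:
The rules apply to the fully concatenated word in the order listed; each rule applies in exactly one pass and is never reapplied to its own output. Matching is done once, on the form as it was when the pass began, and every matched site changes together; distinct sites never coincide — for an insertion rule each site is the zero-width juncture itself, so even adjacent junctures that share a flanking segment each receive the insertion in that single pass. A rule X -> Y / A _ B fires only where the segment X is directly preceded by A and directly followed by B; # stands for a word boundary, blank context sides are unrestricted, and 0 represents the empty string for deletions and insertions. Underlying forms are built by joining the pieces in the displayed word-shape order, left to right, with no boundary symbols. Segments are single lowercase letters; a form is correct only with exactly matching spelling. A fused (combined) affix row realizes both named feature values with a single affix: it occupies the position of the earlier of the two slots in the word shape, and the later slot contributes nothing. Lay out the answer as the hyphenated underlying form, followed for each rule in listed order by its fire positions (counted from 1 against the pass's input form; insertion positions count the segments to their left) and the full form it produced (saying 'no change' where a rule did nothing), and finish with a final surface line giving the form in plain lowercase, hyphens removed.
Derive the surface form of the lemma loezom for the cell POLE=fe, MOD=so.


underlying: loezom-si-b
1. f -> v, k -> g / _ Z: no change
2. 0 -> a / C _ C: inserts after position(s) 6: loezomasib
surface: loezomasib


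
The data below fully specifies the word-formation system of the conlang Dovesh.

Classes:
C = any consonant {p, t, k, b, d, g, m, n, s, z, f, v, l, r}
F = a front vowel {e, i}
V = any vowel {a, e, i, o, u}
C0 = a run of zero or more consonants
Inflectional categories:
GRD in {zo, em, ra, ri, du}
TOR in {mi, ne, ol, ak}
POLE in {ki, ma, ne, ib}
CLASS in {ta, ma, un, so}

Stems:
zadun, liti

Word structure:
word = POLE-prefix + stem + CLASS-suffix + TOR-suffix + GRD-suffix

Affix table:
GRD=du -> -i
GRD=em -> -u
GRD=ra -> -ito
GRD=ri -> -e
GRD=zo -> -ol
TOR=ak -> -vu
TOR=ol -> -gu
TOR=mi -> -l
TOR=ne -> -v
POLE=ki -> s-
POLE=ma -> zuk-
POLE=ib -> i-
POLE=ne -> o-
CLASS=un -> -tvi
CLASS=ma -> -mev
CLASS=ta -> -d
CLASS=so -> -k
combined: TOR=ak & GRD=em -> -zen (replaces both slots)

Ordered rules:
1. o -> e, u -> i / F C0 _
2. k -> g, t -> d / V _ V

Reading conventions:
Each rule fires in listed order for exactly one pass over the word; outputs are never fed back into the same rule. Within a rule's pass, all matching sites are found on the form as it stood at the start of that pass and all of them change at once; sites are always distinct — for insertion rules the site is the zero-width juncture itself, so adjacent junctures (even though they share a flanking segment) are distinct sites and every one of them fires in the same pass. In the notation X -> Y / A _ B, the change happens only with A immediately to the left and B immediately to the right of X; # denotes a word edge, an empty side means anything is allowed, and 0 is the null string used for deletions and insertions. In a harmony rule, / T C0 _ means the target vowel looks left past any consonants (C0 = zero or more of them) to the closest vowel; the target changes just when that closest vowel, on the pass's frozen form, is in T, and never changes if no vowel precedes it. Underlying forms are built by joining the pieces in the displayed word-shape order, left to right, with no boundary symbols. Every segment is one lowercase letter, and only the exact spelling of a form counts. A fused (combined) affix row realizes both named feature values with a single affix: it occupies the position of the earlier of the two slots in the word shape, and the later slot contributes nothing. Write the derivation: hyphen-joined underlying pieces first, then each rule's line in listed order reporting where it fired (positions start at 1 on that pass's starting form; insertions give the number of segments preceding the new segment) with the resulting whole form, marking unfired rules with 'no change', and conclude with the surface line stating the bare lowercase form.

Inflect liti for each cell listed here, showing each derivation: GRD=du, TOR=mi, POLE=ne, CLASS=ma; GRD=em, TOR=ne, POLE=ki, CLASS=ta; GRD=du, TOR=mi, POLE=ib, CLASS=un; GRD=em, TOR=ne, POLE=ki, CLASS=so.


cell GRD=du, TOR=mi, POLE=ne, CLASS=ma:
underlying: o-liti-mev-l-i
1. o -> e, u -> i / F C0 _: no change
2. k -> g, t -> d / V _ V: fires at position(s) 4: olidimevli
surface: olidimevli

cell GRD=em, TOR=ne, POLE=ki, CLASS=ta:
underlying: s-liti-d-v-u
1. o -> e, u -> i / F C0 _: fires at position(s) 8: slitidvi
2. k -> g, t -> d / V _ V: fires at position(s) 4: slididvi
surface: slididvi

cell GRD=du, TOR=mi, POLE=ib, CLASS=un:
underlying: i-liti-tvi-l-i
1. o -> e, u -> i / F C0 _: no change
2. k -> g, t -> d / V _ V: fires at position(s) 4: iliditvili
surface: iliditvili

cell GRD=em, TOR=ne, POLE=ki, CLASS=so:
underlying: s-liti-k-v-u
1. o -> e, u -> i / F C0 _: fires at position(s) 8: slitikvi
2. k -> g, t -> d / V _ V: fires at position(s) 4: slidikvi
surface: slidikvi


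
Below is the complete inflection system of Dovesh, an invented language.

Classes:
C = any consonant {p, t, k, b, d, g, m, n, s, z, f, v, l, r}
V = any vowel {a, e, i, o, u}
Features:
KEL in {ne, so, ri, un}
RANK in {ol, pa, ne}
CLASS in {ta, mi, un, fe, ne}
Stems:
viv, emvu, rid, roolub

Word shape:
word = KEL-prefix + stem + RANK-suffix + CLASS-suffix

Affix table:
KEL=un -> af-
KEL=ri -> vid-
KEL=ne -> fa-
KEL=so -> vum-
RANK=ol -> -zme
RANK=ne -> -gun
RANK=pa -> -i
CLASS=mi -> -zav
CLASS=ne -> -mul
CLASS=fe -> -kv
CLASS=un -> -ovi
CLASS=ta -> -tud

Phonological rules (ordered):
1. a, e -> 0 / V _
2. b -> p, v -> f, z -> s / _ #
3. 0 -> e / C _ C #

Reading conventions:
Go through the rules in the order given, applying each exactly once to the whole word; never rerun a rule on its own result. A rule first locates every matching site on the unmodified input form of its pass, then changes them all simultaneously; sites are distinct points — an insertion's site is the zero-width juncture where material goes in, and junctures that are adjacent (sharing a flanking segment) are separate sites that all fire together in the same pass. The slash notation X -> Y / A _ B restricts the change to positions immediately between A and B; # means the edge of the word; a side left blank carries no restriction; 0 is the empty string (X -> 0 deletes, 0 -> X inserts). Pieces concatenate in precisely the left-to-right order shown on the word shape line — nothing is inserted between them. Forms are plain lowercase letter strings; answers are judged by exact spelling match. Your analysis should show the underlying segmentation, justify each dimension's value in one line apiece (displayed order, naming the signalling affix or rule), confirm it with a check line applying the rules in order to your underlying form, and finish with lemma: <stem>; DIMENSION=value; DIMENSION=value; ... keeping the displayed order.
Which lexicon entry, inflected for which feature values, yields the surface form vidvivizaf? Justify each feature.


underlying: vid-viv-i-zav
KEL=ri - signalled by the affix vid-
RANK=pa - signalled by the affix -i
CLASS=mi - signalled by the affix -zav
check: vidvivizav -> vidvivizav -> vidvivizaf -> vidvivizaf
lemma: viv; KEL=ri; RANK=pa; CLASS=mi


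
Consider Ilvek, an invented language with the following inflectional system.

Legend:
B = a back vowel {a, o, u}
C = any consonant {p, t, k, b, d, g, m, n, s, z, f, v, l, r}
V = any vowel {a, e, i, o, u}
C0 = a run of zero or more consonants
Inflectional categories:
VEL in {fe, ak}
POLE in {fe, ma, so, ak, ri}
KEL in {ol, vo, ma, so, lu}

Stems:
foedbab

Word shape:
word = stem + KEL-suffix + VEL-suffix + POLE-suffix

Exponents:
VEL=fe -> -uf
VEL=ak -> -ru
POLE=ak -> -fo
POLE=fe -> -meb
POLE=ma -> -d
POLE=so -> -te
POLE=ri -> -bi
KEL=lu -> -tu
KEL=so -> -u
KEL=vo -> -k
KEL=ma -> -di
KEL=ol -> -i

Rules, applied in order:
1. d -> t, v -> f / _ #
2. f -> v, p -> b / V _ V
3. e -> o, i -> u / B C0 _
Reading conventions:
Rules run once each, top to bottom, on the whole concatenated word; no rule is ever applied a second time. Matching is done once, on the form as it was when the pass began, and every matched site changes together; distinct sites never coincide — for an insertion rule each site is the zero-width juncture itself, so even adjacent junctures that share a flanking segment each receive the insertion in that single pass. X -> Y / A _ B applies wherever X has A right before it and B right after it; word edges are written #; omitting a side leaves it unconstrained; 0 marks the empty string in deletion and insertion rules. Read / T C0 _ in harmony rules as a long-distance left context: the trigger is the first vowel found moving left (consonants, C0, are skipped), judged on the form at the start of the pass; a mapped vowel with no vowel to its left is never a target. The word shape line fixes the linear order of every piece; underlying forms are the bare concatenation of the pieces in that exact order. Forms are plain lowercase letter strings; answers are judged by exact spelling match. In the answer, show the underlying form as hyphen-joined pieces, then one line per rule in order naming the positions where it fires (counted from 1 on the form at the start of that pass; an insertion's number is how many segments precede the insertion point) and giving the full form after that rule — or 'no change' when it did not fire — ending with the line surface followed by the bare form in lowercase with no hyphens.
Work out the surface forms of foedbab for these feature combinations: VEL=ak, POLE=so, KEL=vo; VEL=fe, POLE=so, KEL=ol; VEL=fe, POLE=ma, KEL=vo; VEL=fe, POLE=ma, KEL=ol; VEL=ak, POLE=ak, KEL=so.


cell VEL=ak, POLE=so, KEL=vo:
underlying: foedbab-k-ru-te
1. d -> t, v -> f / _ #: no change
2. f -> v, p -> b / V _ V: no change
3. e -> o, i -> u / B C0 _: fires at position(s) 3, 12: foodbabkruto
surface: foodbabkruto

cell VEL=fe, POLE=so, KEL=ol:
underlying: foedbab-i-uf-te
1. d -> t, v -> f / _ #: no change
2. f -> v, p -> b / V _ V: no change
3. e -> o, i -> u / B C0 _: fires at position(s) 3, 8, 12: foodbabuufto
surface: foodbabuufto

cell VEL=fe, POLE=ma, KEL=vo:
underlying: foedbab-k-uf-d
1. d -> t, v -> f / _ #: fires at position(s) 11: foedbabkuft
2. f -> v, p -> b / V _ V: no change
3. e -> o, i -> u / B C0 _: fires at position(s) 3: foodbabkuft
surface: foodbabkuft

cell VEL=fe, POLE=ma, KEL=ol:
underlying: foedbab-i-uf-d
1. d -> t, v -> f / _ #: fires at position(s) 11: foedbabiuft
2. f -> v, p -> b / V _ V: no change
3. e -> o, i -> u / B C0 _: fires at position(s) 3, 8: foodbabuuft
surface: foodbabuuft

cell VEL=ak, POLE=ak, KEL=so:
underlying: foedbab-u-ru-fo
1. d -> t, v -> f / _ #: no change
2. f -> v, p -> b / V _ V: fires at position(s) 11: foedbaburuvo
3. e -> o, i -> u / B C0 _: fires at position(s) 3: foodbaburuvo
surface: foodbaburuvo


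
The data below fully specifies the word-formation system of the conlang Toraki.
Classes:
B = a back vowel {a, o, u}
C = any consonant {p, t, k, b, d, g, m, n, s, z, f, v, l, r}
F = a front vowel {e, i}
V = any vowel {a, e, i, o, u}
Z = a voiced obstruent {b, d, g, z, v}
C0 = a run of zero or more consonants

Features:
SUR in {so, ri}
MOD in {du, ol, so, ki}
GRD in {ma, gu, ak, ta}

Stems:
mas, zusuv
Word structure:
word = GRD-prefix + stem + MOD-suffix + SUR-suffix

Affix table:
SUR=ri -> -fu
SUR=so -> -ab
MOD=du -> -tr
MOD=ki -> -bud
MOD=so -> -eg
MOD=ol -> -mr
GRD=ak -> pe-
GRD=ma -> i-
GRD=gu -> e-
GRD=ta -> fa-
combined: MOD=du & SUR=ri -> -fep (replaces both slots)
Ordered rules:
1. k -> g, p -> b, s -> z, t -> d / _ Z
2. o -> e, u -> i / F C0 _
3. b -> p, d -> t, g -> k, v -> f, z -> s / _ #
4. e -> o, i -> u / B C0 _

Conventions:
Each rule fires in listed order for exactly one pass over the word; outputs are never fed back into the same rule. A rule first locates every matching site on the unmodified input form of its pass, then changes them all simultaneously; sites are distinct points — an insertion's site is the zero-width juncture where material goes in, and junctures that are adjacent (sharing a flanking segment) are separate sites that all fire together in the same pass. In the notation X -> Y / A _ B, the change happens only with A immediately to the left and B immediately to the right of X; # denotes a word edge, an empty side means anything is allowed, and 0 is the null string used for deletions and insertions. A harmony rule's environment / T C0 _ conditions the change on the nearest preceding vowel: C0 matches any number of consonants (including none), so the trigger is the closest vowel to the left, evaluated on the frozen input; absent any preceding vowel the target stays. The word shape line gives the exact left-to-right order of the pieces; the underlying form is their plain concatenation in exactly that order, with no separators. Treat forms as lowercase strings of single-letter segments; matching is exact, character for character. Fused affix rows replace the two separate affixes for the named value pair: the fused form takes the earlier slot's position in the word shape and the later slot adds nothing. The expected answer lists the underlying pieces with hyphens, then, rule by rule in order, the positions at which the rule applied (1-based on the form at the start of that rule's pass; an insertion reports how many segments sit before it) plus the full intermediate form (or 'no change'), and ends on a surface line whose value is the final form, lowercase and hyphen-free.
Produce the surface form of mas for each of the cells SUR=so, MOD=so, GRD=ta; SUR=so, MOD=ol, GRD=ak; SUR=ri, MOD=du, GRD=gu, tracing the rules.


cell SUR=so, MOD=so, GRD=ta:
underlying: fa-mas-eg-ab
1. k -> g, p -> b, s -> z, t -> d / _ Z: no change
2. o -> e, u -> i / F C0 _: no change
3. b -> p, d -> t, g -> k, v -> f, z -> s / _ #: fires at position(s) 9: famasegap
4. e -> o, i -> u / B C0 _: fires at position(s) 6: famasogap
surface: famasogap

cell SUR=so, MOD=ol, GRD=ak:
underlying: pe-mas-mr-ab
1. k -> g, p -> b, s -> z, t -> d / _ Z: no change
2. o -> e, u -> i / F C0 _: no change
3. b -> p, d -> t, g -> k, v -> f, z -> s / _ #: fires at position(s) 9: pemasmrap
4. e -> o, i -> u / B C0 _: no change
surface: pemasmrap

cell SUR=ri, MOD=du, GRD=gu:
underlying: e-mas-fep
1. k -> g, p -> b, s -> z, t -> d / _ Z: no change
2. o -> e, u -> i / F C0 _: no change
3. b -> p, d -> t, g -> k, v -> f, z -> s / _ #: no change
4. e -> o, i -> u / B C0 _: fires at position(s) 6: emasfop
surface: emasfop


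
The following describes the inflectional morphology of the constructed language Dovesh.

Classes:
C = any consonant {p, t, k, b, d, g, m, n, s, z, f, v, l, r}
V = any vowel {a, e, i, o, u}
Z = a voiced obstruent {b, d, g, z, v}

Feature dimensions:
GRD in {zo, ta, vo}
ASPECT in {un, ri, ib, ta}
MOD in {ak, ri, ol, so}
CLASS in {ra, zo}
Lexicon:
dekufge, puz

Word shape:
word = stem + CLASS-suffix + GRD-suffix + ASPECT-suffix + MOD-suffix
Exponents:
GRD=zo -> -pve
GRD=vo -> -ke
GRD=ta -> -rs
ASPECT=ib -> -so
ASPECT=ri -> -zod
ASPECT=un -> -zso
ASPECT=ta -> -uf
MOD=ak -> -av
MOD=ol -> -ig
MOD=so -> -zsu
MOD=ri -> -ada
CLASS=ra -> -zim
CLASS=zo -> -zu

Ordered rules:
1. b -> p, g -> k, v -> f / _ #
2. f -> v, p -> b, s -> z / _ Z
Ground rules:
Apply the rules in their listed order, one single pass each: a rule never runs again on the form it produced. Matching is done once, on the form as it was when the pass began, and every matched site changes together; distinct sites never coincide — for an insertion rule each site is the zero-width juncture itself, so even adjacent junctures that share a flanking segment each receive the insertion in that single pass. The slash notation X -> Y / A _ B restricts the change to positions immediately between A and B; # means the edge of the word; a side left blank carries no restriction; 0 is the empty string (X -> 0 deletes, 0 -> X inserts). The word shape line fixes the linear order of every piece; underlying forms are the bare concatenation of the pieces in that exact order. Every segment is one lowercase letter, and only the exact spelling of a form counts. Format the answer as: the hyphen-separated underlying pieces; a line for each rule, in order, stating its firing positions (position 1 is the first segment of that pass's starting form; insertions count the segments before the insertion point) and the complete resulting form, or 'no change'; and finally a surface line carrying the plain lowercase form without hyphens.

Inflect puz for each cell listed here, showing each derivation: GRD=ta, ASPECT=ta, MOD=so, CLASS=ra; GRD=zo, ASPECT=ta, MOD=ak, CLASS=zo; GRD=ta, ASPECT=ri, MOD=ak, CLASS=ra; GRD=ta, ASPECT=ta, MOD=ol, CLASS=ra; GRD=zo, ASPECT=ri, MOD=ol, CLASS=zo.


cell GRD=ta, ASPECT=ta, MOD=so, CLASS=ra:
underlying: puz-zim-rs-uf-zsu
1. b -> p, g -> k, v -> f / _ #: no change
2. f -> v, p -> b, s -> z / _ Z: fires at position(s) 10: puzzimrsuvzsu
surface: puzzimrsuvzsu

cell GRD=zo, ASPECT=ta, MOD=ak, CLASS=zo:
underlying: puz-zu-pve-uf-av
1. b -> p, g -> k, v -> f / _ #: fires at position(s) 12: puzzupveufaf
2. f -> v, p -> b, s -> z / _ Z: fires at position(s) 6: puzzubveufaf
surface: puzzubveufaf

cell GRD=ta, ASPECT=ri, MOD=ak, CLASS=ra:
underlying: puz-zim-rs-zod-av
1. b -> p, g -> k, v -> f / _ #: fires at position(s) 13: puzzimrszodaf
2. f -> v, p -> b, s -> z / _ Z: fires at position(s) 8: puzzimrzzodaf
surface: puzzimrzzodaf

cell GRD=ta, ASPECT=ta, MOD=ol, CLASS=ra:
underlying: puz-zim-rs-uf-ig
1. b -> p, g -> k, v -> f / _ #: fires at position(s) 12: puzzimrsufik
2. f -> v, p -> b, s -> z / _ Z: no change
surface: puzzimrsufik

cell GRD=zo, ASPECT=ri, MOD=ol, CLASS=zo:
underlying: puz-zu-pve-zod-ig
1. b -> p, g -> k, v -> f / _ #: fires at position(s) 13: puzzupvezodik
2. f -> v, p -> b, s -> z / _ Z: fires at position(s) 6: puzzubvezodik
surface: puzzubvezodik


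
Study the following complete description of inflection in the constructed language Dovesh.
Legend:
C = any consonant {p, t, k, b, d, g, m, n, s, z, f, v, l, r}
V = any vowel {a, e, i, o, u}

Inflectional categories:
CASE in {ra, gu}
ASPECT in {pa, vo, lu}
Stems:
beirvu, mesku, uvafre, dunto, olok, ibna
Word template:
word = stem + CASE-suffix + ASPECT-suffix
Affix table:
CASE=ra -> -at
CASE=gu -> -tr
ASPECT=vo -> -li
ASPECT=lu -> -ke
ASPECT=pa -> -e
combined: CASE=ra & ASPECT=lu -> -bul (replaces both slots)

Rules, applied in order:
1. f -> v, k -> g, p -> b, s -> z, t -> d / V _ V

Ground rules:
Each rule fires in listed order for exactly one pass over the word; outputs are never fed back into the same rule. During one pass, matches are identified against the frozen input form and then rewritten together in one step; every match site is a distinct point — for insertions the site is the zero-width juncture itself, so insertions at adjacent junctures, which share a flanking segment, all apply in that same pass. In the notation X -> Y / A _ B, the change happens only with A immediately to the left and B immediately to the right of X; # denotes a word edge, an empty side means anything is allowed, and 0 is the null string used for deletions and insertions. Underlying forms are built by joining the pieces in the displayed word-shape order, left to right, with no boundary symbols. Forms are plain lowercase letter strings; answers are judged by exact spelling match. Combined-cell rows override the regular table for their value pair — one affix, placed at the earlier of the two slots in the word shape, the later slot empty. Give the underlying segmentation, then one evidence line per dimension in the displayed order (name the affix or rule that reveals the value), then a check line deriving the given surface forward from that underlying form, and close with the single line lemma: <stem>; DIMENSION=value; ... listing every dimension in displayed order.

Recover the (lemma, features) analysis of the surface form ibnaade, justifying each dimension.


underlying: ibna-at-e
CASE=ra - signalled by the affix -at
ASPECT=pa - signalled by the affix -e
check: ibnaate -> ibnaade
lemma: ibna; CASE=ra; ASPECT=pa


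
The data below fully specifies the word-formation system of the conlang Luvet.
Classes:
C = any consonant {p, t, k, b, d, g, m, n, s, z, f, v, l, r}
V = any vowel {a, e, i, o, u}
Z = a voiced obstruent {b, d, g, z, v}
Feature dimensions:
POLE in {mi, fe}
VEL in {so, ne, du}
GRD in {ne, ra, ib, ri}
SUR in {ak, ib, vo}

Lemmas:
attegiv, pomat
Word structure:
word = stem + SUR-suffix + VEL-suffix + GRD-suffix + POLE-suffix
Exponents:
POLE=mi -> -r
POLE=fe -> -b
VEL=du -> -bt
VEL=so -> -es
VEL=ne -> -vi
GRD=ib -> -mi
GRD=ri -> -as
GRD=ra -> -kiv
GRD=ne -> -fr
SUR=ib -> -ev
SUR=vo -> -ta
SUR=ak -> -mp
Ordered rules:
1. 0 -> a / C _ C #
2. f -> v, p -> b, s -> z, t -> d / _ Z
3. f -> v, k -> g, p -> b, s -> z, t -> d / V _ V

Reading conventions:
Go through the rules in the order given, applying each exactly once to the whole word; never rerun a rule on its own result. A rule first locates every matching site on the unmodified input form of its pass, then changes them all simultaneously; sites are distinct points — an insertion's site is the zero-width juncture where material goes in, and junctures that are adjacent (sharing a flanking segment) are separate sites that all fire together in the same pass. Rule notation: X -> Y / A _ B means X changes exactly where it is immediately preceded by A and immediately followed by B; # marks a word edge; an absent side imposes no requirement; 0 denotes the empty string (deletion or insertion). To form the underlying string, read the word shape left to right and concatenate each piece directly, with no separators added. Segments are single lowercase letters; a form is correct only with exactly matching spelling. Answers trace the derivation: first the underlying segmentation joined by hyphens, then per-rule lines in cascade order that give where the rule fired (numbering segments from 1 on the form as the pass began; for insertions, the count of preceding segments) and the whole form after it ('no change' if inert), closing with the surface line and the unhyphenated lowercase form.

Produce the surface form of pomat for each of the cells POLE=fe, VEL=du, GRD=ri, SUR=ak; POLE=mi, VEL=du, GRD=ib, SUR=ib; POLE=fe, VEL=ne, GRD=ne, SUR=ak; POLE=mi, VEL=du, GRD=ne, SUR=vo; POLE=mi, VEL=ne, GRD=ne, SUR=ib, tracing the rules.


cell POLE=fe, VEL=du, GRD=ri, SUR=ak:
underlying: pomat-mp-bt-as-b
1. 0 -> a / C _ C #: inserts after position(s) 11: pomatmpbtasab
2. f -> v, p -> b, s -> z, t -> d / _ Z: fires at position(s) 7: pomatmbbtasab
3. f -> v, k -> g, p -> b, s -> z, t -> d / V _ V: fires at position(s) 11: pomatmbbtazab
surface: pomatmbbtazab

cell POLE=mi, VEL=du, GRD=ib, SUR=ib:
underlying: pomat-ev-bt-mi-r
1. 0 -> a / C _ C #: no change
2. f -> v, p -> b, s -> z, t -> d / _ Z: no change
3. f -> v, k -> g, p -> b, s -> z, t -> d / V _ V: fires at position(s) 5: pomadevbtmir
surface: pomadevbtmir

cell POLE=fe, VEL=ne, GRD=ne, SUR=ak:
underlying: pomat-mp-vi-fr-b
1. 0 -> a / C _ C #: inserts after position(s) 11: pomatmpvifrab
2. f -> v, p -> b, s -> z, t -> d / _ Z: fires at position(s) 7: pomatmbvifrab
3. f -> v, k -> g, p -> b, s -> z, t -> d / V _ V: no change
surface: pomatmbvifrab

cell POLE=mi, VEL=du, GRD=ne, SUR=vo:
underlying: pomat-ta-bt-fr-r
1. 0 -> a / C _ C #: inserts after position(s) 11: pomattabtfrar
2. f -> v, p -> b, s -> z, t -> d / _ Z: no change
3. f -> v, k -> g, p -> b, s -> z, t -> d / V _ V: no change
surface: pomattabtfrar

cell POLE=mi, VEL=ne, GRD=ne, SUR=ib:
underlying: pomat-ev-vi-fr-r
1. 0 -> a / C _ C #: inserts after position(s) 11: pomatevvifrar
2. f -> v, p -> b, s -> z, t -> d / _ Z: no change
3. f -> v, k -> g, p -> b, s -> z, t -> d / V _ V: fires at position(s) 5: pomadevvifrar
surface: pomadevvifrar


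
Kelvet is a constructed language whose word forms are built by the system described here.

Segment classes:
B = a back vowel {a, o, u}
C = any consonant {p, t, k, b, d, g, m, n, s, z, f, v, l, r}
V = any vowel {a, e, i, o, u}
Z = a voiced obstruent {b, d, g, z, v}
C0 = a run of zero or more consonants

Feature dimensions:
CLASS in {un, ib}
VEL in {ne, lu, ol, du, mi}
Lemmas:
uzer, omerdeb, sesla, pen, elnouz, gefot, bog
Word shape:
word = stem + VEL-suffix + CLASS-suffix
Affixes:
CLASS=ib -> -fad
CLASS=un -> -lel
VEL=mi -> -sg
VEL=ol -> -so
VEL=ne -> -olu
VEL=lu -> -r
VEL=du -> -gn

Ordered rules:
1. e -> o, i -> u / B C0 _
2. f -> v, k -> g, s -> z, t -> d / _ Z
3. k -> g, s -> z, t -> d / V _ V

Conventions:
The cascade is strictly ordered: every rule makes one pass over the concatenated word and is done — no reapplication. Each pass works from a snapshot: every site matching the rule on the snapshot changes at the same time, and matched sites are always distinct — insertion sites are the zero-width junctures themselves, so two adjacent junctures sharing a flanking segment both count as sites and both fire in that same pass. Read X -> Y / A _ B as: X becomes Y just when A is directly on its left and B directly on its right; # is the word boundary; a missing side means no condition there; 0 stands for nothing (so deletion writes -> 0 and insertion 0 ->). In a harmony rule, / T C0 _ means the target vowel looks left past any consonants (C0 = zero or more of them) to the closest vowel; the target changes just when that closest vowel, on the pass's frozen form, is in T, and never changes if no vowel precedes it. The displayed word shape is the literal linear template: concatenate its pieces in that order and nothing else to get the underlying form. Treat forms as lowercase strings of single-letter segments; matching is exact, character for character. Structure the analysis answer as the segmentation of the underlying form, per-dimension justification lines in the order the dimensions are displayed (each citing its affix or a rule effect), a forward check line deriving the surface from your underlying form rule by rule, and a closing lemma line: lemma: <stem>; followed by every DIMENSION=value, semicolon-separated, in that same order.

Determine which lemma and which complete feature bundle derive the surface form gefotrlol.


underlying: gefot-r-lel
CLASS=un - signalled by the affix -lel
VEL=lu - signalled by the affix -r
check: gefotrlel -> gefotrlol -> gefotrlol -> gefotrlol
lemma: gefot; CLASS=un; VEL=lu


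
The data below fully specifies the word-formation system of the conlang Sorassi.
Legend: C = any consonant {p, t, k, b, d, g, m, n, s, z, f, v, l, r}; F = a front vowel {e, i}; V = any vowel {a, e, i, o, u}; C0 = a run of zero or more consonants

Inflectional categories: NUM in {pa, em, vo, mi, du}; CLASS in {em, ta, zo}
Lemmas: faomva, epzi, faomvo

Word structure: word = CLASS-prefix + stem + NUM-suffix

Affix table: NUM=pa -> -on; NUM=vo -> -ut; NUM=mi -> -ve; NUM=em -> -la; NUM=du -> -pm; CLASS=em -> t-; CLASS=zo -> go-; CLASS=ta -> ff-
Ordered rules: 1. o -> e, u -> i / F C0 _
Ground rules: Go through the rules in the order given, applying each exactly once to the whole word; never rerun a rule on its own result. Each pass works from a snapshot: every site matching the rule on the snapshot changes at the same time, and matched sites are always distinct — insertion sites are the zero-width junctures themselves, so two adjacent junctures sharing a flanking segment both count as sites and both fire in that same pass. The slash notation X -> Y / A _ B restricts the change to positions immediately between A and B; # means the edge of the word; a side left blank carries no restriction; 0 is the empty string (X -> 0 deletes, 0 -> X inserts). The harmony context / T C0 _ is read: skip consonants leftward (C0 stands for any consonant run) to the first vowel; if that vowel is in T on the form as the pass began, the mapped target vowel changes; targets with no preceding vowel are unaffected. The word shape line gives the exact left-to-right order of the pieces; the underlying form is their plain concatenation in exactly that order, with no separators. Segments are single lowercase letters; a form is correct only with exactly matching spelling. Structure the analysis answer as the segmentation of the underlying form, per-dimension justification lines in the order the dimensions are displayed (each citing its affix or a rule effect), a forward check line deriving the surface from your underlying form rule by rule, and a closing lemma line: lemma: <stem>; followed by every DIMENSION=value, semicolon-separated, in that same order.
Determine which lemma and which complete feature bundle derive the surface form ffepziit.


underlying: ff-epzi-ut
NUM=vo - signalled by the affix -ut
CLASS=ta - signalled by the affix ff-
check: ffepziut -> ffepziit
lemma: epzi; NUM=vo; CLASS=ta


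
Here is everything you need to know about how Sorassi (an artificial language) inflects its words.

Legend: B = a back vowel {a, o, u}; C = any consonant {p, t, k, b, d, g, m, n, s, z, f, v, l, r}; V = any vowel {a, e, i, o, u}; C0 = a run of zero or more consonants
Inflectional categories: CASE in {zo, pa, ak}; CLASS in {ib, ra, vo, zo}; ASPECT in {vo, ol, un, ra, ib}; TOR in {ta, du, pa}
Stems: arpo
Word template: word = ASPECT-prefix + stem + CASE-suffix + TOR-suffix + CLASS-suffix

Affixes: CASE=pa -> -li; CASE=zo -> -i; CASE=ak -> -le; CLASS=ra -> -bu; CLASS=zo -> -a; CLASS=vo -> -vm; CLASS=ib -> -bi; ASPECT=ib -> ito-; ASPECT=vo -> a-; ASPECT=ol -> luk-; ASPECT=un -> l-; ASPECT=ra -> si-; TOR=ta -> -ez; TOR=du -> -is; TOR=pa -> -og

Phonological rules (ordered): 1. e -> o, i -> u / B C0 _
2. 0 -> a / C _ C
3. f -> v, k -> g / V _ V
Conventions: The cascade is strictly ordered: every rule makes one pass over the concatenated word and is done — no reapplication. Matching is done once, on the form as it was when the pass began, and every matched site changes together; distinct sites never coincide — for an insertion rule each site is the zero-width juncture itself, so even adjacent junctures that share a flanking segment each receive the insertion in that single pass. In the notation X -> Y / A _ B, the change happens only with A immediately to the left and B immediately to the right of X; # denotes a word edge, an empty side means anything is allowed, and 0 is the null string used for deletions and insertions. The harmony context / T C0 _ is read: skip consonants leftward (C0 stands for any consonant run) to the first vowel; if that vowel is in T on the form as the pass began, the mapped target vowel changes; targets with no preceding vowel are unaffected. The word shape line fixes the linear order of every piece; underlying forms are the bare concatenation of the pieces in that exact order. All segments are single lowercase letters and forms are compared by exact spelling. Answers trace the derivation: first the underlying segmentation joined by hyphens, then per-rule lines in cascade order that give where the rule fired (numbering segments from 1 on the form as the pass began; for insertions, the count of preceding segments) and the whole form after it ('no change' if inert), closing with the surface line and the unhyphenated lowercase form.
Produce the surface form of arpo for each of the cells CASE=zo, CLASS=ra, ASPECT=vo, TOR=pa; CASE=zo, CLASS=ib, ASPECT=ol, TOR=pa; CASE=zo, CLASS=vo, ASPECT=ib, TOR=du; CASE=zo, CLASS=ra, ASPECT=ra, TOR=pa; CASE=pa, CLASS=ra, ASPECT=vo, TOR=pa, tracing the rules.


cell CASE=zo, CLASS=ra, ASPECT=vo, TOR=pa:
underlying: a-arpo-i-og-bu
1. e -> o, i -> u / B C0 _: fires at position(s) 6: aarpouogbu
2. 0 -> a / C _ C: inserts after position(s) 3, 8: aarapouogabu
3. f -> v, k -> g / V _ V: no change
surface: aarapouogabu

cell CASE=zo, CLASS=ib, ASPECT=ol, TOR=pa:
underlying: luk-arpo-i-og-bi
1. e -> o, i -> u / B C0 _: fires at position(s) 8, 12: lukarpouogbu
2. 0 -> a / C _ C: inserts after position(s) 5, 10: lukarapouogabu
3. f -> v, k -> g / V _ V: fires at position(s) 3: lugarapouogabu
surface: lugarapouogabu

cell CASE=zo, CLASS=vo, ASPECT=ib, TOR=du:
underlying: ito-arpo-i-is-vm
1. e -> o, i -> u / B C0 _: fires at position(s) 8: itoarpouisvm
2. 0 -> a / C _ C: inserts after position(s) 5, 10, 11: itoarapouisavam
3. f -> v, k -> g / V _ V: no change
surface: itoarapouisavam

cell CASE=zo, CLASS=ra, ASPECT=ra, TOR=pa:
underlying: si-arpo-i-og-bu
1. e -> o, i -> u / B C0 _: fires at position(s) 7: siarpouogbu
2. 0 -> a / C _ C: inserts after position(s) 4, 9: siarapouogabu
3. f -> v, k -> g / V _ V: no change
surface: siarapouogabu

cell CASE=pa, CLASS=ra, ASPECT=vo, TOR=pa:
underlying: a-arpo-li-og-bu
1. e -> o, i -> u / B C0 _: fires at position(s) 7: aarpoluogbu
2. 0 -> a / C _ C: inserts after position(s) 3, 9: aarapoluogabu
3. f -> v, k -> g / V _ V: no change
surface: aarapoluogabu
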